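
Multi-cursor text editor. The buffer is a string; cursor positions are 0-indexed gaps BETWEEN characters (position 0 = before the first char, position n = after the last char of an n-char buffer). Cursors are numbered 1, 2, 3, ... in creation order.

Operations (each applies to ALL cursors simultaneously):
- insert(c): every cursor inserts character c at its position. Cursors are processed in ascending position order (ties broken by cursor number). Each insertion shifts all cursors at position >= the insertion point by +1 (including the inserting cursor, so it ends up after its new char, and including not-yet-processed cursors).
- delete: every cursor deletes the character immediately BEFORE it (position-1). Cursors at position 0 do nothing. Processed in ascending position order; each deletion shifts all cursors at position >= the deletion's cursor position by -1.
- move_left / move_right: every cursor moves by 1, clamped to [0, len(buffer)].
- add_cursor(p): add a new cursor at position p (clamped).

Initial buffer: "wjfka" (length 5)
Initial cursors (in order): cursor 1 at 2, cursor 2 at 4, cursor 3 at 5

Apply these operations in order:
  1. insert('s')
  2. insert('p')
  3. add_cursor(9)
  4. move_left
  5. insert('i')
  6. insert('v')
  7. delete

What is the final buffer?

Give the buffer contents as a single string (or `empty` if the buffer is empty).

Answer: wjsipfksipiasip

Derivation:
After op 1 (insert('s')): buffer="wjsfksas" (len 8), cursors c1@3 c2@6 c3@8, authorship ..1..2.3
After op 2 (insert('p')): buffer="wjspfkspasp" (len 11), cursors c1@4 c2@8 c3@11, authorship ..11..22.33
After op 3 (add_cursor(9)): buffer="wjspfkspasp" (len 11), cursors c1@4 c2@8 c4@9 c3@11, authorship ..11..22.33
After op 4 (move_left): buffer="wjspfkspasp" (len 11), cursors c1@3 c2@7 c4@8 c3@10, authorship ..11..22.33
After op 5 (insert('i')): buffer="wjsipfksipiasip" (len 15), cursors c1@4 c2@9 c4@11 c3@14, authorship ..111..2224.333
After op 6 (insert('v')): buffer="wjsivpfksivpivasivp" (len 19), cursors c1@5 c2@11 c4@14 c3@18, authorship ..1111..222244.3333
After op 7 (delete): buffer="wjsipfksipiasip" (len 15), cursors c1@4 c2@9 c4@11 c3@14, authorship ..111..2224.333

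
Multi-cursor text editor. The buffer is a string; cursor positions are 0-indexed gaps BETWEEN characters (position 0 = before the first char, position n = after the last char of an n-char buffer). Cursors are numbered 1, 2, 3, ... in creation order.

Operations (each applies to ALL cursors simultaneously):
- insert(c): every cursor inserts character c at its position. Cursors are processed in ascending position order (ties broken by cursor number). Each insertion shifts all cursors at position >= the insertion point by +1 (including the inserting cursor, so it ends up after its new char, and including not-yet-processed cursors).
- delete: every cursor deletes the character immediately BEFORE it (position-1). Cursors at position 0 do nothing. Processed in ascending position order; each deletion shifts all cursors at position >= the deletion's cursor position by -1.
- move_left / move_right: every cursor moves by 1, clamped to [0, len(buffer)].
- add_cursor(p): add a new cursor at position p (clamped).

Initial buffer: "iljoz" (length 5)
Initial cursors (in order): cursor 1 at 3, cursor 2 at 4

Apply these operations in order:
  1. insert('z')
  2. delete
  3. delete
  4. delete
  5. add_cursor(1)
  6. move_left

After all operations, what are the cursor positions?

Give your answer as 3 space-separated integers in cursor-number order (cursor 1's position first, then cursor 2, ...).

Answer: 0 0 0

Derivation:
After op 1 (insert('z')): buffer="iljzozz" (len 7), cursors c1@4 c2@6, authorship ...1.2.
After op 2 (delete): buffer="iljoz" (len 5), cursors c1@3 c2@4, authorship .....
After op 3 (delete): buffer="ilz" (len 3), cursors c1@2 c2@2, authorship ...
After op 4 (delete): buffer="z" (len 1), cursors c1@0 c2@0, authorship .
After op 5 (add_cursor(1)): buffer="z" (len 1), cursors c1@0 c2@0 c3@1, authorship .
After op 6 (move_left): buffer="z" (len 1), cursors c1@0 c2@0 c3@0, authorship .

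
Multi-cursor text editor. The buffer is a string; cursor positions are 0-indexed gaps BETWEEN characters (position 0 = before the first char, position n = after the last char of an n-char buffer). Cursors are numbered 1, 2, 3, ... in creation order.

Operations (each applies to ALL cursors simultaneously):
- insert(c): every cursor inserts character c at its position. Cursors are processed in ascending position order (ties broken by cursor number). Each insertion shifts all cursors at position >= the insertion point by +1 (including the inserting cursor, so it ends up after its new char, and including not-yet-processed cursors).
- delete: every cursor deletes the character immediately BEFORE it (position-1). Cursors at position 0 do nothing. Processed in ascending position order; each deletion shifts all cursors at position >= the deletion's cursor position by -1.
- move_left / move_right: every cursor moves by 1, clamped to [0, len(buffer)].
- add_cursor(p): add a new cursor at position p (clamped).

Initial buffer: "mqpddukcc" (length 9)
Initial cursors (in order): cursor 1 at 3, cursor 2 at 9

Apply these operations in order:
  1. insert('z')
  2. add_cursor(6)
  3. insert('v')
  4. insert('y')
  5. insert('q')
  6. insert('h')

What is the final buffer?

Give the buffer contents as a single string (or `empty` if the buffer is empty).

After op 1 (insert('z')): buffer="mqpzddukccz" (len 11), cursors c1@4 c2@11, authorship ...1......2
After op 2 (add_cursor(6)): buffer="mqpzddukccz" (len 11), cursors c1@4 c3@6 c2@11, authorship ...1......2
After op 3 (insert('v')): buffer="mqpzvddvukcczv" (len 14), cursors c1@5 c3@8 c2@14, authorship ...11..3....22
After op 4 (insert('y')): buffer="mqpzvyddvyukcczvy" (len 17), cursors c1@6 c3@10 c2@17, authorship ...111..33....222
After op 5 (insert('q')): buffer="mqpzvyqddvyqukcczvyq" (len 20), cursors c1@7 c3@12 c2@20, authorship ...1111..333....2222
After op 6 (insert('h')): buffer="mqpzvyqhddvyqhukcczvyqh" (len 23), cursors c1@8 c3@14 c2@23, authorship ...11111..3333....22222

Answer: mqpzvyqhddvyqhukcczvyqh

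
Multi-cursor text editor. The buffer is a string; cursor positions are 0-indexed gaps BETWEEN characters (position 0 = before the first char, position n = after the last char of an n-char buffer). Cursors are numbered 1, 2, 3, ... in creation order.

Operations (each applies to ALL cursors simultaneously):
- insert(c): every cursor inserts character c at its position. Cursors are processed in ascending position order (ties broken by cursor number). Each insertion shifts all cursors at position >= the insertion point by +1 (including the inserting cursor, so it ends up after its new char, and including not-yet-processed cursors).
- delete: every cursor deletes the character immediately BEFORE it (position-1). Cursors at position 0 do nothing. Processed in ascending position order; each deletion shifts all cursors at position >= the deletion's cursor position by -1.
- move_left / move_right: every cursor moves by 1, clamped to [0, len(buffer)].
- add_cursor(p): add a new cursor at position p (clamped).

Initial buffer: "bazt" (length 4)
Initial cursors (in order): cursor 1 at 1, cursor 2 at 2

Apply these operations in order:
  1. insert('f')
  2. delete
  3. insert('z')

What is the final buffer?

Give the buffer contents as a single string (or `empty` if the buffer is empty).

After op 1 (insert('f')): buffer="bfafzt" (len 6), cursors c1@2 c2@4, authorship .1.2..
After op 2 (delete): buffer="bazt" (len 4), cursors c1@1 c2@2, authorship ....
After op 3 (insert('z')): buffer="bzazzt" (len 6), cursors c1@2 c2@4, authorship .1.2..

Answer: bzazzt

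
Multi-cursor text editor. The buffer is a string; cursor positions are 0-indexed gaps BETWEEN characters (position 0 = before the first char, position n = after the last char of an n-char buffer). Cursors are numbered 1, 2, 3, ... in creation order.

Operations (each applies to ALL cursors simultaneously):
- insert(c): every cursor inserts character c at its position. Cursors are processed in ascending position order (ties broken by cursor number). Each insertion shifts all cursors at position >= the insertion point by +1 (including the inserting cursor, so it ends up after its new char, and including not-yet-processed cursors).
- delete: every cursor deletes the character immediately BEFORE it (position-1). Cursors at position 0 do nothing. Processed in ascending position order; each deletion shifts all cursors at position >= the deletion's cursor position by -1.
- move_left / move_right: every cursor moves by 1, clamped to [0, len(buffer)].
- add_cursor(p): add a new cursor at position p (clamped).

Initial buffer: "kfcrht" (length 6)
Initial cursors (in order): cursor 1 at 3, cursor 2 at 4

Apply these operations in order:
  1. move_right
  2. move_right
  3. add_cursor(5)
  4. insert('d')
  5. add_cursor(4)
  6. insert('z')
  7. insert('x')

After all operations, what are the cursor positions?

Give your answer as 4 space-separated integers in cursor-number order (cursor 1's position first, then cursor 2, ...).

Answer: 13 17 13 6

Derivation:
After op 1 (move_right): buffer="kfcrht" (len 6), cursors c1@4 c2@5, authorship ......
After op 2 (move_right): buffer="kfcrht" (len 6), cursors c1@5 c2@6, authorship ......
After op 3 (add_cursor(5)): buffer="kfcrht" (len 6), cursors c1@5 c3@5 c2@6, authorship ......
After op 4 (insert('d')): buffer="kfcrhddtd" (len 9), cursors c1@7 c3@7 c2@9, authorship .....13.2
After op 5 (add_cursor(4)): buffer="kfcrhddtd" (len 9), cursors c4@4 c1@7 c3@7 c2@9, authorship .....13.2
After op 6 (insert('z')): buffer="kfcrzhddzztdz" (len 13), cursors c4@5 c1@10 c3@10 c2@13, authorship ....4.1313.22
After op 7 (insert('x')): buffer="kfcrzxhddzzxxtdzx" (len 17), cursors c4@6 c1@13 c3@13 c2@17, authorship ....44.131313.222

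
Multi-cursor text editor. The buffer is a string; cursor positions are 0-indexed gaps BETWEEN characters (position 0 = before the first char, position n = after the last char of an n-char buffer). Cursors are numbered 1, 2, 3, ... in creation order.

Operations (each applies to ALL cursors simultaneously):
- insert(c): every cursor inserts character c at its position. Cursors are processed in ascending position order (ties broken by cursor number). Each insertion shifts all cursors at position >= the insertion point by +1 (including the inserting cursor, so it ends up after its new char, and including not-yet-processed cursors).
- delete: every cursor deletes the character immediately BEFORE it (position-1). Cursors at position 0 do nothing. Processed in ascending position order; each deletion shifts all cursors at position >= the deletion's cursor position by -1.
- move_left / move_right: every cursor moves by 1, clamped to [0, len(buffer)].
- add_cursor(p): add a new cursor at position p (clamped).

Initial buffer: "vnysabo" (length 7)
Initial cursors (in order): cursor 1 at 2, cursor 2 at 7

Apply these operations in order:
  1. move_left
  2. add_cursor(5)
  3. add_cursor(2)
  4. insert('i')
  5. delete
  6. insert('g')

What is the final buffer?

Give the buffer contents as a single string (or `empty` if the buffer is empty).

Answer: vgngysagbgo

Derivation:
After op 1 (move_left): buffer="vnysabo" (len 7), cursors c1@1 c2@6, authorship .......
After op 2 (add_cursor(5)): buffer="vnysabo" (len 7), cursors c1@1 c3@5 c2@6, authorship .......
After op 3 (add_cursor(2)): buffer="vnysabo" (len 7), cursors c1@1 c4@2 c3@5 c2@6, authorship .......
After op 4 (insert('i')): buffer="viniysaibio" (len 11), cursors c1@2 c4@4 c3@8 c2@10, authorship .1.4...3.2.
After op 5 (delete): buffer="vnysabo" (len 7), cursors c1@1 c4@2 c3@5 c2@6, authorship .......
After op 6 (insert('g')): buffer="vgngysagbgo" (len 11), cursors c1@2 c4@4 c3@8 c2@10, authorship .1.4...3.2.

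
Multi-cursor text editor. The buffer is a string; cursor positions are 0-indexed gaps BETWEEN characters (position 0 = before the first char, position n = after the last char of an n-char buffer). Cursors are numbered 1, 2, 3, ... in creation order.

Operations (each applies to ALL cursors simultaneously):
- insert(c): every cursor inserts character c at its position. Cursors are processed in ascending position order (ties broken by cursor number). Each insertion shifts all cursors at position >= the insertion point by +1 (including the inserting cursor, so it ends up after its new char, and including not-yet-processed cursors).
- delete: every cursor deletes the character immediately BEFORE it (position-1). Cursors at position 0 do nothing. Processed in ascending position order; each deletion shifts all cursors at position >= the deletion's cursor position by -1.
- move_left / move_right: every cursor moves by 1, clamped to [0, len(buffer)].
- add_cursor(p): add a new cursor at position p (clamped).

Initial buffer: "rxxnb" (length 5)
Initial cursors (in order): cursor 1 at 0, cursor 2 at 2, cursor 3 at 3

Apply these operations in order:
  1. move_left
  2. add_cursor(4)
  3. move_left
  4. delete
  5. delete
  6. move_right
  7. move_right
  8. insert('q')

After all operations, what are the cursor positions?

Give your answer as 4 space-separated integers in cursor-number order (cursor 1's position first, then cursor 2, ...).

After op 1 (move_left): buffer="rxxnb" (len 5), cursors c1@0 c2@1 c3@2, authorship .....
After op 2 (add_cursor(4)): buffer="rxxnb" (len 5), cursors c1@0 c2@1 c3@2 c4@4, authorship .....
After op 3 (move_left): buffer="rxxnb" (len 5), cursors c1@0 c2@0 c3@1 c4@3, authorship .....
After op 4 (delete): buffer="xnb" (len 3), cursors c1@0 c2@0 c3@0 c4@1, authorship ...
After op 5 (delete): buffer="nb" (len 2), cursors c1@0 c2@0 c3@0 c4@0, authorship ..
After op 6 (move_right): buffer="nb" (len 2), cursors c1@1 c2@1 c3@1 c4@1, authorship ..
After op 7 (move_right): buffer="nb" (len 2), cursors c1@2 c2@2 c3@2 c4@2, authorship ..
After op 8 (insert('q')): buffer="nbqqqq" (len 6), cursors c1@6 c2@6 c3@6 c4@6, authorship ..1234

Answer: 6 6 6 6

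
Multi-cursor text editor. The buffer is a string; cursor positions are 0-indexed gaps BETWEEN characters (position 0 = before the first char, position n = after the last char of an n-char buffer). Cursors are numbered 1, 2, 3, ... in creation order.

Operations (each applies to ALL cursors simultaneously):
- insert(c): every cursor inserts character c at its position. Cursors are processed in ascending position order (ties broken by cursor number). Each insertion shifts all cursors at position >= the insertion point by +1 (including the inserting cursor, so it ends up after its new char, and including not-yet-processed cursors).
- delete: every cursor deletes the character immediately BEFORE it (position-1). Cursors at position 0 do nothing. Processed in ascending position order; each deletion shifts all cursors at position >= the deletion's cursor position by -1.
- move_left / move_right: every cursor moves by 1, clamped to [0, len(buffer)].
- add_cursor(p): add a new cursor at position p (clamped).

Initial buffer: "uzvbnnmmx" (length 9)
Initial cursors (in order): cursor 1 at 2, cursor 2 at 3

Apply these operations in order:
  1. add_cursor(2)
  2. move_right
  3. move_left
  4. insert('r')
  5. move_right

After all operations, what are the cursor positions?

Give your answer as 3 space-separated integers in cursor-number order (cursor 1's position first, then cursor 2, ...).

Answer: 5 7 5

Derivation:
After op 1 (add_cursor(2)): buffer="uzvbnnmmx" (len 9), cursors c1@2 c3@2 c2@3, authorship .........
After op 2 (move_right): buffer="uzvbnnmmx" (len 9), cursors c1@3 c3@3 c2@4, authorship .........
After op 3 (move_left): buffer="uzvbnnmmx" (len 9), cursors c1@2 c3@2 c2@3, authorship .........
After op 4 (insert('r')): buffer="uzrrvrbnnmmx" (len 12), cursors c1@4 c3@4 c2@6, authorship ..13.2......
After op 5 (move_right): buffer="uzrrvrbnnmmx" (len 12), cursors c1@5 c3@5 c2@7, authorship ..13.2......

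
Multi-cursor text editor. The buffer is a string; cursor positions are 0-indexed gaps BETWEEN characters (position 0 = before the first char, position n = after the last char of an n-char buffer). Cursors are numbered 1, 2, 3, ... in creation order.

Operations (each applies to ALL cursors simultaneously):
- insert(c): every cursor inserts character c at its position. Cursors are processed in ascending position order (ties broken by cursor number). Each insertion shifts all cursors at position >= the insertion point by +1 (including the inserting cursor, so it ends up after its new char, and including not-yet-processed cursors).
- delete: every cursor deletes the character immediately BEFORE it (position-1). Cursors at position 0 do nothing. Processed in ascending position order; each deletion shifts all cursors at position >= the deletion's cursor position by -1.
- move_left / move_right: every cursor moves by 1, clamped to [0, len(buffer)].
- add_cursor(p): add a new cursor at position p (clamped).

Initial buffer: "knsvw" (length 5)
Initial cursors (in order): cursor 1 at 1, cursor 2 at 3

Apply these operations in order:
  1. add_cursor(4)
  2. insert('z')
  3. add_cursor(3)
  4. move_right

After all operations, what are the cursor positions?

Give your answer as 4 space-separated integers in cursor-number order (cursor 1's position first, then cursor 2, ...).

After op 1 (add_cursor(4)): buffer="knsvw" (len 5), cursors c1@1 c2@3 c3@4, authorship .....
After op 2 (insert('z')): buffer="kznszvzw" (len 8), cursors c1@2 c2@5 c3@7, authorship .1..2.3.
After op 3 (add_cursor(3)): buffer="kznszvzw" (len 8), cursors c1@2 c4@3 c2@5 c3@7, authorship .1..2.3.
After op 4 (move_right): buffer="kznszvzw" (len 8), cursors c1@3 c4@4 c2@6 c3@8, authorship .1..2.3.

Answer: 3 6 8 4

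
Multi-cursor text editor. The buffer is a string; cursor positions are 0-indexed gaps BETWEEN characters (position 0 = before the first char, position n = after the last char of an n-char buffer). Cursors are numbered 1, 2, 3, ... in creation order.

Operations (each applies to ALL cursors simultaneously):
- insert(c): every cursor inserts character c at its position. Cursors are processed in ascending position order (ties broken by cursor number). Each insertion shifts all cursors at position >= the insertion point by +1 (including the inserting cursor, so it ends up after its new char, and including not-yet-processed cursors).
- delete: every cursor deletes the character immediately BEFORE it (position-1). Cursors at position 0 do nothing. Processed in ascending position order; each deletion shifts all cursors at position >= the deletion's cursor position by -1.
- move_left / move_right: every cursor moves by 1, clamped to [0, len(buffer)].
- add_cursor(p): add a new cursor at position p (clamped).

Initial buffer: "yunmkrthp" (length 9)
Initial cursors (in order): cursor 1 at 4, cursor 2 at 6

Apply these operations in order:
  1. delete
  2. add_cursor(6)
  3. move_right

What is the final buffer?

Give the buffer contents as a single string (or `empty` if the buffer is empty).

After op 1 (delete): buffer="yunkthp" (len 7), cursors c1@3 c2@4, authorship .......
After op 2 (add_cursor(6)): buffer="yunkthp" (len 7), cursors c1@3 c2@4 c3@6, authorship .......
After op 3 (move_right): buffer="yunkthp" (len 7), cursors c1@4 c2@5 c3@7, authorship .......

Answer: yunkthp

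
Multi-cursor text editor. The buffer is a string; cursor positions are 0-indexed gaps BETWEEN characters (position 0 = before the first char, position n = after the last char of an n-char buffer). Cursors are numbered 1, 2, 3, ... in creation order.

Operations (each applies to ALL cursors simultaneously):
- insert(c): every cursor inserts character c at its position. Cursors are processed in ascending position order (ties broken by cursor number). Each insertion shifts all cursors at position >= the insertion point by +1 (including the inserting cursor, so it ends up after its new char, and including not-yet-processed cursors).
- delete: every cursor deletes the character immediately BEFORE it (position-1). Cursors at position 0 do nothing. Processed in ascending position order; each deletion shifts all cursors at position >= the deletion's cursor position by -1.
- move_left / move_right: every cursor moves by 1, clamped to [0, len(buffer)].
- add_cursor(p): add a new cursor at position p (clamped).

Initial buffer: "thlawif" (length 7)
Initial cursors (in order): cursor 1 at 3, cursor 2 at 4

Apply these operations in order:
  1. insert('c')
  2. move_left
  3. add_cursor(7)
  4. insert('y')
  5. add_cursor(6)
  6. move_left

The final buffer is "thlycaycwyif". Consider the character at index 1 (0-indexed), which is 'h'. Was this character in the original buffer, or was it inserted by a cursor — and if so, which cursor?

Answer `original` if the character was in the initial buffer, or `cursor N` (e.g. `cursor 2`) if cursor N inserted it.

Answer: original

Derivation:
After op 1 (insert('c')): buffer="thlcacwif" (len 9), cursors c1@4 c2@6, authorship ...1.2...
After op 2 (move_left): buffer="thlcacwif" (len 9), cursors c1@3 c2@5, authorship ...1.2...
After op 3 (add_cursor(7)): buffer="thlcacwif" (len 9), cursors c1@3 c2@5 c3@7, authorship ...1.2...
After op 4 (insert('y')): buffer="thlycaycwyif" (len 12), cursors c1@4 c2@7 c3@10, authorship ...11.22.3..
After op 5 (add_cursor(6)): buffer="thlycaycwyif" (len 12), cursors c1@4 c4@6 c2@7 c3@10, authorship ...11.22.3..
After op 6 (move_left): buffer="thlycaycwyif" (len 12), cursors c1@3 c4@5 c2@6 c3@9, authorship ...11.22.3..
Authorship (.=original, N=cursor N): . . . 1 1 . 2 2 . 3 . .
Index 1: author = original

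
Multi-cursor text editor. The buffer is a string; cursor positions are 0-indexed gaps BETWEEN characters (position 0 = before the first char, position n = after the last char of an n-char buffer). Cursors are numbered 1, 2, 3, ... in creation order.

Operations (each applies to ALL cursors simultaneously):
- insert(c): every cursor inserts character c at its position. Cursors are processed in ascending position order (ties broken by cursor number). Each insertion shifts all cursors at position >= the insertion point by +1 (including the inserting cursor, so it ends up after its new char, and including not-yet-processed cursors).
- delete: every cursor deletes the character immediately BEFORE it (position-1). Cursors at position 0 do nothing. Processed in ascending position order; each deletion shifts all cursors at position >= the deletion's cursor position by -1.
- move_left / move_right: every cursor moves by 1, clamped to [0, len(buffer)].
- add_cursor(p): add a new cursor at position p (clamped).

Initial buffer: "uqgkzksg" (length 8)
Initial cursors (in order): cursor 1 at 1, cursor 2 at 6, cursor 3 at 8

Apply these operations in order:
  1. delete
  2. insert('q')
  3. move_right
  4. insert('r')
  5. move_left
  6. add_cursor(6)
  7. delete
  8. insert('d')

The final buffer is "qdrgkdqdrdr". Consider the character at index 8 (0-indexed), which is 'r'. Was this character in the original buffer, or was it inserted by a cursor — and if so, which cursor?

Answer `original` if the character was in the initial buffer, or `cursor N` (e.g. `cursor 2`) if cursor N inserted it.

After op 1 (delete): buffer="qgkzs" (len 5), cursors c1@0 c2@4 c3@5, authorship .....
After op 2 (insert('q')): buffer="qqgkzqsq" (len 8), cursors c1@1 c2@6 c3@8, authorship 1....2.3
After op 3 (move_right): buffer="qqgkzqsq" (len 8), cursors c1@2 c2@7 c3@8, authorship 1....2.3
After op 4 (insert('r')): buffer="qqrgkzqsrqr" (len 11), cursors c1@3 c2@9 c3@11, authorship 1.1...2.233
After op 5 (move_left): buffer="qqrgkzqsrqr" (len 11), cursors c1@2 c2@8 c3@10, authorship 1.1...2.233
After op 6 (add_cursor(6)): buffer="qqrgkzqsrqr" (len 11), cursors c1@2 c4@6 c2@8 c3@10, authorship 1.1...2.233
After op 7 (delete): buffer="qrgkqrr" (len 7), cursors c1@1 c4@4 c2@5 c3@6, authorship 11..223
After op 8 (insert('d')): buffer="qdrgkdqdrdr" (len 11), cursors c1@2 c4@6 c2@8 c3@10, authorship 111..422233
Authorship (.=original, N=cursor N): 1 1 1 . . 4 2 2 2 3 3
Index 8: author = 2

Answer: cursor 2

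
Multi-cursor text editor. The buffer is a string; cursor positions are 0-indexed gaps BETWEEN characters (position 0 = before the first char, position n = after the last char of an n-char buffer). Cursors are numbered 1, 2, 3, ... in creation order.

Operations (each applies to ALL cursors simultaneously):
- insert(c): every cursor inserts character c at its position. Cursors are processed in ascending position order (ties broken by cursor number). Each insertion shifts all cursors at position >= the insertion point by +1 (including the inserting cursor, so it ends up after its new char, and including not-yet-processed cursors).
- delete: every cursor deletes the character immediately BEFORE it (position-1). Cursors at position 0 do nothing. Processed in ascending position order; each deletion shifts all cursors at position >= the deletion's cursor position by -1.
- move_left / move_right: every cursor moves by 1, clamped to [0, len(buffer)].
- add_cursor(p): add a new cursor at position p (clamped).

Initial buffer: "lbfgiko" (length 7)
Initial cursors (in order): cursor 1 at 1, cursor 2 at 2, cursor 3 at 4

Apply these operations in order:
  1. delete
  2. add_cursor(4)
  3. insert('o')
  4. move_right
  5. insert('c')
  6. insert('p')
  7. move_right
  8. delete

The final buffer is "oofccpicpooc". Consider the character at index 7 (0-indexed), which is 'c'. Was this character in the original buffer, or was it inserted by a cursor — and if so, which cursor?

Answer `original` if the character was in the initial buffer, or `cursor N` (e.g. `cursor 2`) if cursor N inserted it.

Answer: cursor 3

Derivation:
After op 1 (delete): buffer="fiko" (len 4), cursors c1@0 c2@0 c3@1, authorship ....
After op 2 (add_cursor(4)): buffer="fiko" (len 4), cursors c1@0 c2@0 c3@1 c4@4, authorship ....
After op 3 (insert('o')): buffer="oofoikoo" (len 8), cursors c1@2 c2@2 c3@4 c4@8, authorship 12.3...4
After op 4 (move_right): buffer="oofoikoo" (len 8), cursors c1@3 c2@3 c3@5 c4@8, authorship 12.3...4
After op 5 (insert('c')): buffer="oofccoickooc" (len 12), cursors c1@5 c2@5 c3@8 c4@12, authorship 12.123.3..44
After op 6 (insert('p')): buffer="oofccppoicpkoocp" (len 16), cursors c1@7 c2@7 c3@11 c4@16, authorship 12.12123.33..444
After op 7 (move_right): buffer="oofccppoicpkoocp" (len 16), cursors c1@8 c2@8 c3@12 c4@16, authorship 12.12123.33..444
After op 8 (delete): buffer="oofccpicpooc" (len 12), cursors c1@6 c2@6 c3@9 c4@12, authorship 12.121.33.44
Authorship (.=original, N=cursor N): 1 2 . 1 2 1 . 3 3 . 4 4
Index 7: author = 3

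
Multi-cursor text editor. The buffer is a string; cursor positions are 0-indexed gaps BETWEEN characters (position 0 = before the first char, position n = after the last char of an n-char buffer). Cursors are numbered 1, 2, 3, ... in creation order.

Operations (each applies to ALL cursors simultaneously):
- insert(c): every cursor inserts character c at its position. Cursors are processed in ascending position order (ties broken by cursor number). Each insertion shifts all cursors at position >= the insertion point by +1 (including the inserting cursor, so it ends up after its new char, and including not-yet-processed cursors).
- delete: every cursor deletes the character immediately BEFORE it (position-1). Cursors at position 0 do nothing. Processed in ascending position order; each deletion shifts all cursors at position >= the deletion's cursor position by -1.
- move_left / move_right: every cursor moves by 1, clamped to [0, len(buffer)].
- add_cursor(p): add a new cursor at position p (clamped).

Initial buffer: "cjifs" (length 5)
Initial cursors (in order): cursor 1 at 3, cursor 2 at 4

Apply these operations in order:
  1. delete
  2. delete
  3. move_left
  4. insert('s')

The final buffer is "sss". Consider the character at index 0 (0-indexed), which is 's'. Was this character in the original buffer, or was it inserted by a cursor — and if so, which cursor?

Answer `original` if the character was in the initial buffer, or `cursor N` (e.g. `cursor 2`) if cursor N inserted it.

After op 1 (delete): buffer="cjs" (len 3), cursors c1@2 c2@2, authorship ...
After op 2 (delete): buffer="s" (len 1), cursors c1@0 c2@0, authorship .
After op 3 (move_left): buffer="s" (len 1), cursors c1@0 c2@0, authorship .
After op 4 (insert('s')): buffer="sss" (len 3), cursors c1@2 c2@2, authorship 12.
Authorship (.=original, N=cursor N): 1 2 .
Index 0: author = 1

Answer: cursor 1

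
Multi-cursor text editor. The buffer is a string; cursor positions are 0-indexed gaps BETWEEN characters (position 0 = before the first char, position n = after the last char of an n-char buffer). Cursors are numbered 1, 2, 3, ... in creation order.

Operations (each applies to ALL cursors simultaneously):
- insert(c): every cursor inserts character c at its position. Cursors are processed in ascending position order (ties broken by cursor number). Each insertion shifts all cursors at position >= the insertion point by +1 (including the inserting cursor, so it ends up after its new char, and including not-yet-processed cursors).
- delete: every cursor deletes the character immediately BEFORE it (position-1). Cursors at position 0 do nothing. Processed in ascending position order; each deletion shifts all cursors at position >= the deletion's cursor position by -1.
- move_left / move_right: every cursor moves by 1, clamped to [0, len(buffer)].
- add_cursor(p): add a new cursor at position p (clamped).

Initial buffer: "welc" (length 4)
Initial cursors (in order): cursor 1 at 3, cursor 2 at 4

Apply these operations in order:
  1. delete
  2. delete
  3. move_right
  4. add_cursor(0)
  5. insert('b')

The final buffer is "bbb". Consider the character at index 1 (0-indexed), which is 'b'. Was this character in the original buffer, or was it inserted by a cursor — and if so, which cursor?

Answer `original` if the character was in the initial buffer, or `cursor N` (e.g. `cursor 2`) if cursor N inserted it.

After op 1 (delete): buffer="we" (len 2), cursors c1@2 c2@2, authorship ..
After op 2 (delete): buffer="" (len 0), cursors c1@0 c2@0, authorship 
After op 3 (move_right): buffer="" (len 0), cursors c1@0 c2@0, authorship 
After op 4 (add_cursor(0)): buffer="" (len 0), cursors c1@0 c2@0 c3@0, authorship 
After op 5 (insert('b')): buffer="bbb" (len 3), cursors c1@3 c2@3 c3@3, authorship 123
Authorship (.=original, N=cursor N): 1 2 3
Index 1: author = 2

Answer: cursor 2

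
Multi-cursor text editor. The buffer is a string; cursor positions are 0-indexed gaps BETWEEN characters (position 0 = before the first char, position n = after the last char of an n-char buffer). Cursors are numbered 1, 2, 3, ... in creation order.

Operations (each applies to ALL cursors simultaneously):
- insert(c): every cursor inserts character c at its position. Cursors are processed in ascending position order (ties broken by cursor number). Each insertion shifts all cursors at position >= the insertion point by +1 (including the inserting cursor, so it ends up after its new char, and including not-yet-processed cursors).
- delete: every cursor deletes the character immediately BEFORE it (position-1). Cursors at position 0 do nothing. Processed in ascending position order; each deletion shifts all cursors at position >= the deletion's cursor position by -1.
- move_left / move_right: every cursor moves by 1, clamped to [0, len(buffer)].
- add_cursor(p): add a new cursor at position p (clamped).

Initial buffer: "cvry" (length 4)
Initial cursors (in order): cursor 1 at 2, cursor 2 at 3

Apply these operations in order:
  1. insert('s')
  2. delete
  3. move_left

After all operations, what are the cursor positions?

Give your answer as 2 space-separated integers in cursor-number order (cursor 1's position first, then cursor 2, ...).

Answer: 1 2

Derivation:
After op 1 (insert('s')): buffer="cvsrsy" (len 6), cursors c1@3 c2@5, authorship ..1.2.
After op 2 (delete): buffer="cvry" (len 4), cursors c1@2 c2@3, authorship ....
After op 3 (move_left): buffer="cvry" (len 4), cursors c1@1 c2@2, authorship ....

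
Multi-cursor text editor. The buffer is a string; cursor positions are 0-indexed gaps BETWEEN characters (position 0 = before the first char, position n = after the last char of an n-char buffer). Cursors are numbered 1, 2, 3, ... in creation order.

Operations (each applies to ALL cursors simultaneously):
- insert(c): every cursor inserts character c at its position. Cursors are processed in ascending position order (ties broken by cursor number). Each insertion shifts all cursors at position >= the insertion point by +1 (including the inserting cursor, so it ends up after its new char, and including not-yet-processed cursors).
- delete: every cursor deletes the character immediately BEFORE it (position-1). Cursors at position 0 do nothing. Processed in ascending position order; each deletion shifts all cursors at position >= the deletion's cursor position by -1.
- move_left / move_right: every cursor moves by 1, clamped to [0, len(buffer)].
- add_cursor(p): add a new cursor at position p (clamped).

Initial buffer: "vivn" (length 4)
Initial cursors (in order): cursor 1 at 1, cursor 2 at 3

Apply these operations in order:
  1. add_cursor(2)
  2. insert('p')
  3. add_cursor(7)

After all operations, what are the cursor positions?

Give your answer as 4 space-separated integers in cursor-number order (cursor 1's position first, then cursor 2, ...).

Answer: 2 6 4 7

Derivation:
After op 1 (add_cursor(2)): buffer="vivn" (len 4), cursors c1@1 c3@2 c2@3, authorship ....
After op 2 (insert('p')): buffer="vpipvpn" (len 7), cursors c1@2 c3@4 c2@6, authorship .1.3.2.
After op 3 (add_cursor(7)): buffer="vpipvpn" (len 7), cursors c1@2 c3@4 c2@6 c4@7, authorship .1.3.2.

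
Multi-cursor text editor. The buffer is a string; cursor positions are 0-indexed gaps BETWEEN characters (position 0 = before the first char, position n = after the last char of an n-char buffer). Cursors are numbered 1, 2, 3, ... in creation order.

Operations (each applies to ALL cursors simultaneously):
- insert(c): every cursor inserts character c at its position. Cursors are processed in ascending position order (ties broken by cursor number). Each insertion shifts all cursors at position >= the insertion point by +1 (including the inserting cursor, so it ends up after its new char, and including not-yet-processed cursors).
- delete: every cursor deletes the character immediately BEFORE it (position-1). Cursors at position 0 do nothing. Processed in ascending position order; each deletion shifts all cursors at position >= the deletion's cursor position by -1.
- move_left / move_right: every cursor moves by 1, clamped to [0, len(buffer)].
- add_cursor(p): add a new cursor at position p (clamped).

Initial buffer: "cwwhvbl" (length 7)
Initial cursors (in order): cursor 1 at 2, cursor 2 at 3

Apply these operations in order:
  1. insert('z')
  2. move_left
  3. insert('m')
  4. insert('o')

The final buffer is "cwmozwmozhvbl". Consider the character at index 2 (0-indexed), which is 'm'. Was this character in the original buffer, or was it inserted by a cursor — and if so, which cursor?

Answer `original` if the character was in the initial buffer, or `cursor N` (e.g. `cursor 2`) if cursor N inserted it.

Answer: cursor 1

Derivation:
After op 1 (insert('z')): buffer="cwzwzhvbl" (len 9), cursors c1@3 c2@5, authorship ..1.2....
After op 2 (move_left): buffer="cwzwzhvbl" (len 9), cursors c1@2 c2@4, authorship ..1.2....
After op 3 (insert('m')): buffer="cwmzwmzhvbl" (len 11), cursors c1@3 c2@6, authorship ..11.22....
After op 4 (insert('o')): buffer="cwmozwmozhvbl" (len 13), cursors c1@4 c2@8, authorship ..111.222....
Authorship (.=original, N=cursor N): . . 1 1 1 . 2 2 2 . . . .
Index 2: author = 1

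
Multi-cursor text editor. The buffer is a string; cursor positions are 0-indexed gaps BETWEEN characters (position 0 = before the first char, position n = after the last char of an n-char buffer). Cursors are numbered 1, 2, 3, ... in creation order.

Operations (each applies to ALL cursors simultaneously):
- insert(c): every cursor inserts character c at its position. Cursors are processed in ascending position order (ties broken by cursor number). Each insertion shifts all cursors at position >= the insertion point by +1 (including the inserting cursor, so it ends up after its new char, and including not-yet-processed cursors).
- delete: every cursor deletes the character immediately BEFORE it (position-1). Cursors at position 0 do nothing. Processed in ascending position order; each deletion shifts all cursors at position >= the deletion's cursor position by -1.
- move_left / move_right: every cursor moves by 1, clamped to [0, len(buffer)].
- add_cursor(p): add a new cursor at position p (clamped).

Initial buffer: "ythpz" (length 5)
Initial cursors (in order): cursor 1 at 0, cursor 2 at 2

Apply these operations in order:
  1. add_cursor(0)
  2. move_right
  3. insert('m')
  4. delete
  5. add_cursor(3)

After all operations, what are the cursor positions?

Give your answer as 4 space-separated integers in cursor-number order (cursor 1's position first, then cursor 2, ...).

Answer: 1 3 1 3

Derivation:
After op 1 (add_cursor(0)): buffer="ythpz" (len 5), cursors c1@0 c3@0 c2@2, authorship .....
After op 2 (move_right): buffer="ythpz" (len 5), cursors c1@1 c3@1 c2@3, authorship .....
After op 3 (insert('m')): buffer="ymmthmpz" (len 8), cursors c1@3 c3@3 c2@6, authorship .13..2..
After op 4 (delete): buffer="ythpz" (len 5), cursors c1@1 c3@1 c2@3, authorship .....
After op 5 (add_cursor(3)): buffer="ythpz" (len 5), cursors c1@1 c3@1 c2@3 c4@3, authorship .....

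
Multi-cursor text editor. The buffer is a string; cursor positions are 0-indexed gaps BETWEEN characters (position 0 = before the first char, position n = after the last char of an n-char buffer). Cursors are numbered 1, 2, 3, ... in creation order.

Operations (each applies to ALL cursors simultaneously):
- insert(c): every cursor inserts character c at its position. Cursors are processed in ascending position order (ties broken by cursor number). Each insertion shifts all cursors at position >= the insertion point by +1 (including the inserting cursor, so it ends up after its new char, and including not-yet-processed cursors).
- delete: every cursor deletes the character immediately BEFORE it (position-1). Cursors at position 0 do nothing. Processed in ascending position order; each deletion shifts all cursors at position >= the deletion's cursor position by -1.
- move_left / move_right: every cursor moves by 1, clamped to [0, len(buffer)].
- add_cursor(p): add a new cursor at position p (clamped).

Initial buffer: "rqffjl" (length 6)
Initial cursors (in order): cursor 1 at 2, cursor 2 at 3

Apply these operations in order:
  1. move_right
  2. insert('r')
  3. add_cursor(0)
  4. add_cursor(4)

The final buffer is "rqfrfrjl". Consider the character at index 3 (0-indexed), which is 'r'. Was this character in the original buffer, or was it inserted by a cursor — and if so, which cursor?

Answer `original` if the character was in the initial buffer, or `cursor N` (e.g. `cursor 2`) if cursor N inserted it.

Answer: cursor 1

Derivation:
After op 1 (move_right): buffer="rqffjl" (len 6), cursors c1@3 c2@4, authorship ......
After op 2 (insert('r')): buffer="rqfrfrjl" (len 8), cursors c1@4 c2@6, authorship ...1.2..
After op 3 (add_cursor(0)): buffer="rqfrfrjl" (len 8), cursors c3@0 c1@4 c2@6, authorship ...1.2..
After op 4 (add_cursor(4)): buffer="rqfrfrjl" (len 8), cursors c3@0 c1@4 c4@4 c2@6, authorship ...1.2..
Authorship (.=original, N=cursor N): . . . 1 . 2 . .
Index 3: author = 1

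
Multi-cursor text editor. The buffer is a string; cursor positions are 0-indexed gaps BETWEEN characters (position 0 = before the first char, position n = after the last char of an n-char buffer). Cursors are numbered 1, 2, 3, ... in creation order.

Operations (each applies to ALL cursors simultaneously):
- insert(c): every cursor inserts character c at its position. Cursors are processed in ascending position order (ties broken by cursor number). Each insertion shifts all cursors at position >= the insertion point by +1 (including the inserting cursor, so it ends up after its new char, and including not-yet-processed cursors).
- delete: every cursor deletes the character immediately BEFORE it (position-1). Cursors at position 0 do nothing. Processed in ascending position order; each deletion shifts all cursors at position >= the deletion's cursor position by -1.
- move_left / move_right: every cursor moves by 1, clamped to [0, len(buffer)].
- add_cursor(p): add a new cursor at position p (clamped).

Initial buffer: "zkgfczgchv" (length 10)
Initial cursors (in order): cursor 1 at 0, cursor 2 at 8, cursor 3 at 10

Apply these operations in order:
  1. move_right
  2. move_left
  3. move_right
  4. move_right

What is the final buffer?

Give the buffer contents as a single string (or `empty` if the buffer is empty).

Answer: zkgfczgchv

Derivation:
After op 1 (move_right): buffer="zkgfczgchv" (len 10), cursors c1@1 c2@9 c3@10, authorship ..........
After op 2 (move_left): buffer="zkgfczgchv" (len 10), cursors c1@0 c2@8 c3@9, authorship ..........
After op 3 (move_right): buffer="zkgfczgchv" (len 10), cursors c1@1 c2@9 c3@10, authorship ..........
After op 4 (move_right): buffer="zkgfczgchv" (len 10), cursors c1@2 c2@10 c3@10, authorship ..........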